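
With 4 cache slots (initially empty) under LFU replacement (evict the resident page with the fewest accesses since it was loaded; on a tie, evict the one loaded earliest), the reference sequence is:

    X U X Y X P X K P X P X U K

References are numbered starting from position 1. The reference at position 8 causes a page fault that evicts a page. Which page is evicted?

pos 1: X → miss, frames {X}
pos 2: U → miss, frames {X,U}
pos 3: X → hit
pos 4: Y → miss, frames {X,U,Y}
pos 5: X → hit
pos 6: P → miss, frames {X,U,Y,P}
pos 7: X → hit
pos 8: K → miss, evict U, frames {X,Y,P,K}
At position 8, page U is evicted.

U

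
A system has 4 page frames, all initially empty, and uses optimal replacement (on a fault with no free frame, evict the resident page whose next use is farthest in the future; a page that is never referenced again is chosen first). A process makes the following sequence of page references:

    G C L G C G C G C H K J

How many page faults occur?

6

G → fault, frames [G]
C → fault, frames [G, C]
L → fault, frames [G, C, L]
G → hit
C → hit
G → hit
C → hit
G → hit
C → hit
H → fault, frames [G, C, L, H]
K → fault, evict H, frames [G, C, L, K]
J → fault, evict K, frames [G, C, L, J]
Page faults: 6.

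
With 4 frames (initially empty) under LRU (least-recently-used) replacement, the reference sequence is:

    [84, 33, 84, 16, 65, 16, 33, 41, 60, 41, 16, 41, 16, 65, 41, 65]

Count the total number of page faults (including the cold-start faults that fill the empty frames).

84 -> fault, frames [84]
33 -> fault, frames [84, 33]
84 -> hit
16 -> fault, frames [33, 84, 16]
65 -> fault, frames [33, 84, 16, 65]
16 -> hit
33 -> hit
41 -> fault, evict 84, frames [65, 16, 33, 41]
60 -> fault, evict 65, frames [16, 33, 41, 60]
41 -> hit
16 -> hit
41 -> hit
16 -> hit
65 -> fault, evict 33, frames [60, 41, 16, 65]
41 -> hit
65 -> hit
Page faults: 7.

7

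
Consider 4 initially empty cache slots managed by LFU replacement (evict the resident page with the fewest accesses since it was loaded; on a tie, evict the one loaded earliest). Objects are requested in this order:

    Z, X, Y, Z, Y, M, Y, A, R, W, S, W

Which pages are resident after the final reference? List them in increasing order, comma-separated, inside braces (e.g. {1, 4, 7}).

Z → fault, frames {Z}
X → fault, frames {Z,X}
Y → fault, frames {Z,X,Y}
Z → hit
Y → hit
M → fault, frames {Z,X,Y,M}
Y → hit
A → fault, evict X, frames {Z,Y,M,A}
R → fault, evict M, frames {Z,Y,A,R}
W → fault, evict A, frames {Z,Y,R,W}
S → fault, evict R, frames {Z,Y,W,S}
W → hit

{S, W, Y, Z}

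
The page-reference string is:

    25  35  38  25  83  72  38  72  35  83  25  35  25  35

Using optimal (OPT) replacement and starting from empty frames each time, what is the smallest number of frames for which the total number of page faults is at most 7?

3

f=1: 14 faults
f=2: 8 faults
f=3: 7 faults
f=4: 6 faults
f=5: 5 faults
Smallest f with faults ≤ 7 is 3.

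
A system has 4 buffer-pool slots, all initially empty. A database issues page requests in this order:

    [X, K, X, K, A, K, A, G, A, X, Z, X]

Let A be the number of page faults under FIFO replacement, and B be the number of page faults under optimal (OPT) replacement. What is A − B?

Under FIFO: F F . . F . . F . . F F → 6 faults.
Under OPT: F F . . F . . F . . F . → 5 faults.
A − B = 6 − 5 = 1.

1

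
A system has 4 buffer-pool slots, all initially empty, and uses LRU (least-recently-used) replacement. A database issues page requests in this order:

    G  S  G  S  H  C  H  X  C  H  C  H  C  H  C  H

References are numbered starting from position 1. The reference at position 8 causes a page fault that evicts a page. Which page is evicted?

G

pos 1: G → miss, frames {G}
pos 2: S → miss, frames {G,S}
pos 3: G → hit
pos 4: S → hit
pos 5: H → miss, frames {G,S,H}
pos 6: C → miss, frames {G,S,H,C}
pos 7: H → hit
pos 8: X → miss, evict G, frames {S,C,H,X}
At position 8, page G is evicted.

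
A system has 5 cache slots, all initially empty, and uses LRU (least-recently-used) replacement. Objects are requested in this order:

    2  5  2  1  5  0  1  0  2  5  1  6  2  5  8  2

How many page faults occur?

2 -> miss, frames [2]
5 -> miss, frames [2, 5]
2 -> hit
1 -> miss, frames [5, 2, 1]
5 -> hit
0 -> miss, frames [2, 1, 5, 0]
1 -> hit
0 -> hit
2 -> hit
5 -> hit
1 -> hit
6 -> miss, frames [0, 2, 5, 1, 6]
2 -> hit
5 -> hit
8 -> miss, evict 0, frames [1, 6, 2, 5, 8]
2 -> hit
Page faults: 6.

6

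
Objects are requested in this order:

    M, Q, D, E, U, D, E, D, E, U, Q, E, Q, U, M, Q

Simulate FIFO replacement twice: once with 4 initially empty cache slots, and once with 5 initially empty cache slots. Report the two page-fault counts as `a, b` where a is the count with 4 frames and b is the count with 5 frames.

7, 5

4 frames: F F F F F . . . . . . . . . F F → 7 faults.
5 frames: F F F F F . . . . . . . . . . . → 5 faults.
5 < 7: adding a frame reduced faults, as is typical.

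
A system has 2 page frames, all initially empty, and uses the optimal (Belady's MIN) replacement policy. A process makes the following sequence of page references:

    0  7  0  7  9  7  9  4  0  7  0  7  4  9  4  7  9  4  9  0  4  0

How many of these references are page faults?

0 -> miss, frames (0)
7 -> miss, frames (0 7)
0 -> hit
7 -> hit
9 -> miss, evict 0, frames (7 9)
7 -> hit
9 -> hit
4 -> miss, evict 9, frames (7 4)
0 -> miss, evict 4, frames (7 0)
7 -> hit
0 -> hit
7 -> hit
4 -> miss, evict 0, frames (7 4)
9 -> miss, evict 7, frames (4 9)
4 -> hit
7 -> miss, evict 4, frames (9 7)
9 -> hit
4 -> miss, evict 7, frames (9 4)
9 -> hit
0 -> miss, evict 9, frames (4 0)
4 -> hit
0 -> hit
Page faults: 10.

10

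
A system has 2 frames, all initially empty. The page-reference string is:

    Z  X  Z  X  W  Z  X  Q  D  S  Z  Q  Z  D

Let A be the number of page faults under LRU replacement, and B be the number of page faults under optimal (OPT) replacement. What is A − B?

Under LRU: F F . . F F F F F F F F . F → 11 faults.
Under OPT: F F . . F . F F F F . F . F → 9 faults.
A − B = 11 − 9 = 2.

2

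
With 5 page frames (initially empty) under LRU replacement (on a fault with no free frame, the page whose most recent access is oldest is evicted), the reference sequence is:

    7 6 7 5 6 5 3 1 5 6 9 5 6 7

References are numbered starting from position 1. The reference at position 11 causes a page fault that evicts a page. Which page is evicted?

7

pos 1: 7: fault, frames {7}
pos 2: 6: fault, frames {7,6}
pos 3: 7: hit
pos 4: 5: fault, frames {6,7,5}
pos 5: 6: hit
pos 6: 5: hit
pos 7: 3: fault, frames {7,6,5,3}
pos 8: 1: fault, frames {7,6,5,3,1}
pos 9: 5: hit
pos 10: 6: hit
pos 11: 9: fault, evict 7, frames {3,1,5,6,9}
At position 11, page 7 is evicted.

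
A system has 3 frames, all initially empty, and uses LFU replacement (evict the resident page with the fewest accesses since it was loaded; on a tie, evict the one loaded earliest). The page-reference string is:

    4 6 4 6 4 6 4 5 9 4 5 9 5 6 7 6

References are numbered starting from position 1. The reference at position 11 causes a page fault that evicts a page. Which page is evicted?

pos 1: 4 → fault, frames {4}
pos 2: 6 → fault, frames {4,6}
pos 3: 4 → hit
pos 4: 6 → hit
pos 5: 4 → hit
pos 6: 6 → hit
pos 7: 4 → hit
pos 8: 5 → fault, frames {4,6,5}
pos 9: 9 → fault, evict 5, frames {4,6,9}
pos 10: 4 → hit
pos 11: 5 → fault, evict 9, frames {4,6,5}
At position 11, page 9 is evicted.

9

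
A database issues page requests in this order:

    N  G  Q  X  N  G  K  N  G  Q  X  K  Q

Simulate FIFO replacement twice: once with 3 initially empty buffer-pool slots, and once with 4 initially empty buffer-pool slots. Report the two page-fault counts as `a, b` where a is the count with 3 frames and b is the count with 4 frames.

3 frames: F F F F F F F . . F F . . → 9 faults.
4 frames: F F F F . . F F F F F F . → 10 faults.
10 > 9: adding a frame increased faults — Belady's anomaly.

9, 10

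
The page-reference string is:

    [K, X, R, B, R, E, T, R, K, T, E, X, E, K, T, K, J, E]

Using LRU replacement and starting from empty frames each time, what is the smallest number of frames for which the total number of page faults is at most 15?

2

f=1: 18 faults
f=2: 15 faults
f=3: 13 faults
f=4: 9 faults
f=5: 9 faults
f=6: 7 faults
f=7: 7 faults
Smallest f with faults ≤ 15 is 2.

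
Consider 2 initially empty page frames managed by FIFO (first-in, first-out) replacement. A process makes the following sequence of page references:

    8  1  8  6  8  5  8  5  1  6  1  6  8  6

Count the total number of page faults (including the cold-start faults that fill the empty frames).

8 → fault, frames {8}
1 → fault, frames {8,1}
8 → hit
6 → fault, evict 8, frames {1,6}
8 → fault, evict 1, frames {6,8}
5 → fault, evict 6, frames {8,5}
8 → hit
5 → hit
1 → fault, evict 8, frames {5,1}
6 → fault, evict 5, frames {1,6}
1 → hit
6 → hit
8 → fault, evict 1, frames {6,8}
6 → hit
Page faults: 8.

8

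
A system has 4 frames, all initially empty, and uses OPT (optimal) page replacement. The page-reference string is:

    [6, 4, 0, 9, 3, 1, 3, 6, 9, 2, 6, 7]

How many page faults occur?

8

6 → miss, frames {6}
4 → miss, frames {6,4}
0 → miss, frames {6,4,0}
9 → miss, frames {6,4,0,9}
3 → miss, evict 0, frames {6,4,9,3}
1 → miss, evict 4, frames {6,9,3,1}
3 → hit
6 → hit
9 → hit
2 → miss, evict 1, frames {6,9,3,2}
6 → hit
7 → miss, evict 2, frames {6,9,3,7}
Page faults: 8.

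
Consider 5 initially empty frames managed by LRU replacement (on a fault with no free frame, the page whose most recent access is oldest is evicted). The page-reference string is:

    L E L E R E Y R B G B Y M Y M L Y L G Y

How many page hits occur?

L: fault, frames [L]
E: fault, frames [L, E]
L: hit
E: hit
R: fault, frames [L, E, R]
E: hit
Y: fault, frames [L, R, E, Y]
R: hit
B: fault, frames [L, E, Y, R, B]
G: fault, evict L, frames [E, Y, R, B, G]
B: hit
Y: hit
M: fault, evict E, frames [R, G, B, Y, M]
Y: hit
M: hit
L: fault, evict R, frames [G, B, Y, M, L]
Y: hit
L: hit
G: hit
Y: hit
Hits: 12.

12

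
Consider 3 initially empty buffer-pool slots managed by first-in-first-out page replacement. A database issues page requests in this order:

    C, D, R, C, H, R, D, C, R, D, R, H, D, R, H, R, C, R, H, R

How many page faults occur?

9

C: miss, frames {C}
D: miss, frames {C,D}
R: miss, frames {C,D,R}
C: hit
H: miss, evict C, frames {D,R,H}
R: hit
D: hit
C: miss, evict D, frames {R,H,C}
R: hit
D: miss, evict R, frames {H,C,D}
R: miss, evict H, frames {C,D,R}
H: miss, evict C, frames {D,R,H}
D: hit
R: hit
H: hit
R: hit
C: miss, evict D, frames {R,H,C}
R: hit
H: hit
R: hit
Page faults: 9.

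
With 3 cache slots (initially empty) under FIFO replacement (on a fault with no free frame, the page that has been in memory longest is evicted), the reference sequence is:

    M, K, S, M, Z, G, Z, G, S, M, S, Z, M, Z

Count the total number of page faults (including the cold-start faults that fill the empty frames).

M -> miss, frames {M}
K -> miss, frames {M,K}
S -> miss, frames {M,K,S}
M -> hit
Z -> miss, evict M, frames {K,S,Z}
G -> miss, evict K, frames {S,Z,G}
Z -> hit
G -> hit
S -> hit
M -> miss, evict S, frames {Z,G,M}
S -> miss, evict Z, frames {G,M,S}
Z -> miss, evict G, frames {M,S,Z}
M -> hit
Z -> hit
Page faults: 8.

8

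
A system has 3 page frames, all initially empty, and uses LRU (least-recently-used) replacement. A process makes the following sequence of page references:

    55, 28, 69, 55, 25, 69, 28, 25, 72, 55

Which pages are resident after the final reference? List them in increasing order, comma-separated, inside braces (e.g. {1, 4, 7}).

55 -> fault, frames {55}
28 -> fault, frames {55,28}
69 -> fault, frames {55,28,69}
55 -> hit
25 -> fault, evict 28, frames {69,55,25}
69 -> hit
28 -> fault, evict 55, frames {25,69,28}
25 -> hit
72 -> fault, evict 69, frames {28,25,72}
55 -> fault, evict 28, frames {25,72,55}

{25, 55, 72}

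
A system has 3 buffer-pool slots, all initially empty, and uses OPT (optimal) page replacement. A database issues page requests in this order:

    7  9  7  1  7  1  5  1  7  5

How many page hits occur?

7 → fault, frames (7)
9 → fault, frames (7 9)
7 → hit
1 → fault, frames (7 9 1)
7 → hit
1 → hit
5 → fault, evict 9, frames (7 1 5)
1 → hit
7 → hit
5 → hit
Hits: 6.

6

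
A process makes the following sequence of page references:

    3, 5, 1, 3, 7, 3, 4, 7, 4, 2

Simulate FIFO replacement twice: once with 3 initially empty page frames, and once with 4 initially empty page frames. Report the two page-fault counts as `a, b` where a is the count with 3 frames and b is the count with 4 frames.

3 frames: F F F . F F F . . F → 7 faults.
4 frames: F F F . F . F . . F → 6 faults.
6 < 7: adding a frame reduced faults, as is typical.

7, 6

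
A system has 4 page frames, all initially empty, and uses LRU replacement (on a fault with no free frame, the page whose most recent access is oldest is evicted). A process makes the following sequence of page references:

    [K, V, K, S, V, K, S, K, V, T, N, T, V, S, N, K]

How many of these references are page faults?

7

K -> fault, frames [K]
V -> fault, frames [K, V]
K -> hit
S -> fault, frames [V, K, S]
V -> hit
K -> hit
S -> hit
K -> hit
V -> hit
T -> fault, frames [S, K, V, T]
N -> fault, evict S, frames [K, V, T, N]
T -> hit
V -> hit
S -> fault, evict K, frames [N, T, V, S]
N -> hit
K -> fault, evict T, frames [V, S, N, K]
Page faults: 7.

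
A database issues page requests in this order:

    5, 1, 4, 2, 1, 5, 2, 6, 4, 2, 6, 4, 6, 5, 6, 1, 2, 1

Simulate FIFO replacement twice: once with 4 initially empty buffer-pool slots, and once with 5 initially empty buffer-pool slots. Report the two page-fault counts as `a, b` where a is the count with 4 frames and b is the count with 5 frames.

7, 5

4 frames: F F F F . . . F . . . . . F . F . . → 7 faults.
5 frames: F F F F . . . F . . . . . . . . . . → 5 faults.
5 < 7: adding a frame reduced faults, as is typical.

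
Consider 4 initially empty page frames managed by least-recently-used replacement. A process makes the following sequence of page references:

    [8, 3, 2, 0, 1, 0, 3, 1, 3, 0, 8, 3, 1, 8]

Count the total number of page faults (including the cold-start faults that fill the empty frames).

8: fault, frames {8}
3: fault, frames {8,3}
2: fault, frames {8,3,2}
0: fault, frames {8,3,2,0}
1: fault, evict 8, frames {3,2,0,1}
0: hit
3: hit
1: hit
3: hit
0: hit
8: fault, evict 2, frames {1,3,0,8}
3: hit
1: hit
8: hit
Page faults: 6.

6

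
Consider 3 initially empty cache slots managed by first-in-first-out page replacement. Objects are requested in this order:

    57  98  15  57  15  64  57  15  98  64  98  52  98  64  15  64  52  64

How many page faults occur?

57: miss, frames {57}
98: miss, frames {57,98}
15: miss, frames {57,98,15}
57: hit
15: hit
64: miss, evict 57, frames {98,15,64}
57: miss, evict 98, frames {15,64,57}
15: hit
98: miss, evict 15, frames {64,57,98}
64: hit
98: hit
52: miss, evict 64, frames {57,98,52}
98: hit
64: miss, evict 57, frames {98,52,64}
15: miss, evict 98, frames {52,64,15}
64: hit
52: hit
64: hit
Page faults: 9.

9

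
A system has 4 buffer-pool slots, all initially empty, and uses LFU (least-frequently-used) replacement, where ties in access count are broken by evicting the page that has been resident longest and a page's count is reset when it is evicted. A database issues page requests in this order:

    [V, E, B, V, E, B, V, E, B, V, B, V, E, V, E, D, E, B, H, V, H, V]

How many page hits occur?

V -> fault, frames (V)
E -> fault, frames (V E)
B -> fault, frames (V E B)
V -> hit
E -> hit
B -> hit
V -> hit
E -> hit
B -> hit
V -> hit
B -> hit
V -> hit
E -> hit
V -> hit
E -> hit
D -> fault, frames (V E B D)
E -> hit
B -> hit
H -> fault, evict D, frames (V E B H)
V -> hit
H -> hit
V -> hit
Hits: 17.

17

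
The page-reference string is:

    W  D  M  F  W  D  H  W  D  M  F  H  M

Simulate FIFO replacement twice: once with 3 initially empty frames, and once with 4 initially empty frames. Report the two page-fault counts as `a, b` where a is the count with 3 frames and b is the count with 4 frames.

9, 10

3 frames: F F F F F F F . . F F . . → 9 faults.
4 frames: F F F F . . F F F F F F . → 10 faults.
10 > 9: adding a frame increased faults — Belady's anomaly.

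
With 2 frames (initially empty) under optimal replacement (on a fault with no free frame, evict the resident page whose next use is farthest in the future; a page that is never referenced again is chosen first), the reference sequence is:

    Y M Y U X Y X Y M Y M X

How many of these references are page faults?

Y -> miss, frames {Y}
M -> miss, frames {Y,M}
Y -> hit
U -> miss, evict M, frames {Y,U}
X -> miss, evict U, frames {Y,X}
Y -> hit
X -> hit
Y -> hit
M -> miss, evict X, frames {Y,M}
Y -> hit
M -> hit
X -> miss, evict M, frames {Y,X}
Page faults: 6.

6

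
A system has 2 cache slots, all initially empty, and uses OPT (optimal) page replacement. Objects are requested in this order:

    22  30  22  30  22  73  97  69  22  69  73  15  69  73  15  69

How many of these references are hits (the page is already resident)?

7

22 -> miss, frames [22]
30 -> miss, frames [22, 30]
22 -> hit
30 -> hit
22 -> hit
73 -> miss, evict 30, frames [22, 73]
97 -> miss, evict 73, frames [22, 97]
69 -> miss, evict 97, frames [22, 69]
22 -> hit
69 -> hit
73 -> miss, evict 22, frames [69, 73]
15 -> miss, evict 73, frames [69, 15]
69 -> hit
73 -> miss, evict 69, frames [15, 73]
15 -> hit
69 -> miss, evict 73, frames [15, 69]
Hits: 7.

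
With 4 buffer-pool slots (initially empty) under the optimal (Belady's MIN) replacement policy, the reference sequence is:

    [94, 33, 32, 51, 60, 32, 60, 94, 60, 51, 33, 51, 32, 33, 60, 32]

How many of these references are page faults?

6

94: fault, frames (94)
33: fault, frames (94 33)
32: fault, frames (94 33 32)
51: fault, frames (94 33 32 51)
60: fault, evict 33, frames (94 32 51 60)
32: hit
60: hit
94: hit
60: hit
51: hit
33: fault, evict 94, frames (32 51 60 33)
51: hit
32: hit
33: hit
60: hit
32: hit
Page faults: 6.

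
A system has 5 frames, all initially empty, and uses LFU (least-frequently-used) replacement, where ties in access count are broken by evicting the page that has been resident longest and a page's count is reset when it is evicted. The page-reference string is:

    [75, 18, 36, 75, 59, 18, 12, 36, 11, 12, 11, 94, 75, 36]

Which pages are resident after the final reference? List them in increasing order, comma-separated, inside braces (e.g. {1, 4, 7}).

75 -> miss, frames (75)
18 -> miss, frames (75 18)
36 -> miss, frames (75 18 36)
75 -> hit
59 -> miss, frames (75 18 36 59)
18 -> hit
12 -> miss, frames (75 18 36 59 12)
36 -> hit
11 -> miss, evict 59, frames (75 18 36 12 11)
12 -> hit
11 -> hit
94 -> miss, evict 75, frames (18 36 12 11 94)
75 -> miss, evict 94, frames (18 36 12 11 75)
36 -> hit

{11, 12, 18, 36, 75}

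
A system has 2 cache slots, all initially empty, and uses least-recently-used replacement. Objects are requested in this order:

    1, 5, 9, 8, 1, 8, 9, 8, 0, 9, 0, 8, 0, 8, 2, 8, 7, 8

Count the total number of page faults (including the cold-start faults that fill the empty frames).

11

1 -> fault, frames {1}
5 -> fault, frames {1,5}
9 -> fault, evict 1, frames {5,9}
8 -> fault, evict 5, frames {9,8}
1 -> fault, evict 9, frames {8,1}
8 -> hit
9 -> fault, evict 1, frames {8,9}
8 -> hit
0 -> fault, evict 9, frames {8,0}
9 -> fault, evict 8, frames {0,9}
0 -> hit
8 -> fault, evict 9, frames {0,8}
0 -> hit
8 -> hit
2 -> fault, evict 0, frames {8,2}
8 -> hit
7 -> fault, evict 2, frames {8,7}
8 -> hit
Page faults: 11.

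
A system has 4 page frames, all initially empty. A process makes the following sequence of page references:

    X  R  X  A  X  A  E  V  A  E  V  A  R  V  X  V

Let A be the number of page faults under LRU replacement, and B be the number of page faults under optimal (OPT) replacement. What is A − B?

Under LRU: F F . F . . F F . . . . F . F . → 7 faults.
Under OPT: F F . F . . F F . . . . . . F . → 6 faults.
A − B = 7 − 6 = 1.

1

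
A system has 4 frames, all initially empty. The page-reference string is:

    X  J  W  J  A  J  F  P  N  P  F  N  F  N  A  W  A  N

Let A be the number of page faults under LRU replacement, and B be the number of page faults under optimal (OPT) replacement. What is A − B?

1

Under LRU: F F F . F . F F F . . . . . F F . . → 9 faults.
Under OPT: F F F . F . F F F . . . . . . F . . → 8 faults.
A − B = 9 − 8 = 1.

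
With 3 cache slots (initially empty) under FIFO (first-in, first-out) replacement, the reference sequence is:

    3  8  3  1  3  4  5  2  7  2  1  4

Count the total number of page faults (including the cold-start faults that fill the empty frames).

3 → fault, frames [3]
8 → fault, frames [3, 8]
3 → hit
1 → fault, frames [3, 8, 1]
3 → hit
4 → fault, evict 3, frames [8, 1, 4]
5 → fault, evict 8, frames [1, 4, 5]
2 → fault, evict 1, frames [4, 5, 2]
7 → fault, evict 4, frames [5, 2, 7]
2 → hit
1 → fault, evict 5, frames [2, 7, 1]
4 → fault, evict 2, frames [7, 1, 4]
Page faults: 9.

9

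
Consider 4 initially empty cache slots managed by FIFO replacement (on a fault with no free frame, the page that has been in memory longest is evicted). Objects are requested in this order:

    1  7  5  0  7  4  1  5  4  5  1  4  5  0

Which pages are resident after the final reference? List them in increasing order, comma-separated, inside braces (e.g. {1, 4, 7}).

{0, 1, 4, 5}

1 → fault, frames [1]
7 → fault, frames [1, 7]
5 → fault, frames [1, 7, 5]
0 → fault, frames [1, 7, 5, 0]
7 → hit
4 → fault, evict 1, frames [7, 5, 0, 4]
1 → fault, evict 7, frames [5, 0, 4, 1]
5 → hit
4 → hit
5 → hit
1 → hit
4 → hit
5 → hit
0 → hit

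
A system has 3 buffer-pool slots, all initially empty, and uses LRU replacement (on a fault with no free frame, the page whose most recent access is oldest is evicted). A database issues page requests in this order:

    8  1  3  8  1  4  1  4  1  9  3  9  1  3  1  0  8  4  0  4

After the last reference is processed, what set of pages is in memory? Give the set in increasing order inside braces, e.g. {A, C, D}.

8 -> miss, frames {8}
1 -> miss, frames {8,1}
3 -> miss, frames {8,1,3}
8 -> hit
1 -> hit
4 -> miss, evict 3, frames {8,1,4}
1 -> hit
4 -> hit
1 -> hit
9 -> miss, evict 8, frames {4,1,9}
3 -> miss, evict 4, frames {1,9,3}
9 -> hit
1 -> hit
3 -> hit
1 -> hit
0 -> miss, evict 9, frames {3,1,0}
8 -> miss, evict 3, frames {1,0,8}
4 -> miss, evict 1, frames {0,8,4}
0 -> hit
4 -> hit

{0, 4, 8}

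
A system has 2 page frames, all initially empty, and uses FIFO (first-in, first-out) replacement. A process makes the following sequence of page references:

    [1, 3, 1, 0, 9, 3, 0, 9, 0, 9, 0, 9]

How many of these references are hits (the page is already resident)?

5

1 → fault, frames (1)
3 → fault, frames (1 3)
1 → hit
0 → fault, evict 1, frames (3 0)
9 → fault, evict 3, frames (0 9)
3 → fault, evict 0, frames (9 3)
0 → fault, evict 9, frames (3 0)
9 → fault, evict 3, frames (0 9)
0 → hit
9 → hit
0 → hit
9 → hit
Hits: 5.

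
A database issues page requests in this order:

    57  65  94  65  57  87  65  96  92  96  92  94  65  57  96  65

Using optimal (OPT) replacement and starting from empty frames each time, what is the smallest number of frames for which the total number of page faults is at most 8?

f=1: 16 faults
f=2: 11 faults
f=3: 8 faults
f=4: 7 faults
f=5: 6 faults
f=6: 6 faults
Smallest f with faults ≤ 8 is 3.

3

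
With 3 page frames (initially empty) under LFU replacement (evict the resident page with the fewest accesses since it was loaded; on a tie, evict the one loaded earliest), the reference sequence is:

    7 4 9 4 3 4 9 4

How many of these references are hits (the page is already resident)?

4

7 -> fault, frames {7}
4 -> fault, frames {7,4}
9 -> fault, frames {7,4,9}
4 -> hit
3 -> fault, evict 7, frames {4,9,3}
4 -> hit
9 -> hit
4 -> hit
Hits: 4.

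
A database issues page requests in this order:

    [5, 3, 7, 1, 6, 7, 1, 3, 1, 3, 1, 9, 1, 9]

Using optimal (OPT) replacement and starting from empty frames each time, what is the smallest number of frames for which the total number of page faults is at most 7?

3

f=1: 14 faults
f=2: 8 faults
f=3: 7 faults
f=4: 6 faults
f=5: 6 faults
f=6: 6 faults
Smallest f with faults ≤ 7 is 3.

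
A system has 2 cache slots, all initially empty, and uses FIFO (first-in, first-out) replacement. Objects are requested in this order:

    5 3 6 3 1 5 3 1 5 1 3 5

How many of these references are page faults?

5: miss, frames {5}
3: miss, frames {5,3}
6: miss, evict 5, frames {3,6}
3: hit
1: miss, evict 3, frames {6,1}
5: miss, evict 6, frames {1,5}
3: miss, evict 1, frames {5,3}
1: miss, evict 5, frames {3,1}
5: miss, evict 3, frames {1,5}
1: hit
3: miss, evict 1, frames {5,3}
5: hit
Page faults: 9.

9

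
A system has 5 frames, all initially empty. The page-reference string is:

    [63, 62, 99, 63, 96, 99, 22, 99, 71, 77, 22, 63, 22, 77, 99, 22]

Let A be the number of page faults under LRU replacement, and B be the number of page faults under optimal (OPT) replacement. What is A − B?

Under LRU: F F F . F . F . F F . F . . . . → 8 faults.
Under OPT: F F F . F . F . F F . . . . . . → 7 faults.
A − B = 8 − 7 = 1.

1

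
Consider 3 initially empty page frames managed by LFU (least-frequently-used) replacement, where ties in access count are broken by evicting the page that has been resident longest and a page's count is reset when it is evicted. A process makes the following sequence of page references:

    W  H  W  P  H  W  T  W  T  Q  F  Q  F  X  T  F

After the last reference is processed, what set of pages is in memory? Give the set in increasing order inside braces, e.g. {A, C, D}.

{F, T, W}

W: miss, frames [W]
H: miss, frames [W, H]
W: hit
P: miss, frames [W, H, P]
H: hit
W: hit
T: miss, evict P, frames [W, H, T]
W: hit
T: hit
Q: miss, evict H, frames [W, T, Q]
F: miss, evict Q, frames [W, T, F]
Q: miss, evict F, frames [W, T, Q]
F: miss, evict Q, frames [W, T, F]
X: miss, evict F, frames [W, T, X]
T: hit
F: miss, evict X, frames [W, T, F]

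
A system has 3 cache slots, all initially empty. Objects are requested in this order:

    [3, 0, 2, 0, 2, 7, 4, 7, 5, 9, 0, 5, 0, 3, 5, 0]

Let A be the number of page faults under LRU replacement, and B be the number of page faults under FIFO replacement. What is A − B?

Under LRU: F F F . . F F . F F F . . F . . → 9 faults.
Under FIFO: F F F . . F F . F F F . . F F . → 10 faults.
A − B = 9 − 10 = -1.

-1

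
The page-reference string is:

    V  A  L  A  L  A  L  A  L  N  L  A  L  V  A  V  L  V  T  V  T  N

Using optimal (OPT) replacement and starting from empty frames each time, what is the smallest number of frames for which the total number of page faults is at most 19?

2

f=1: 22 faults
f=2: 9 faults
f=3: 7 faults
f=4: 5 faults
f=5: 5 faults
Smallest f with faults ≤ 19 is 2.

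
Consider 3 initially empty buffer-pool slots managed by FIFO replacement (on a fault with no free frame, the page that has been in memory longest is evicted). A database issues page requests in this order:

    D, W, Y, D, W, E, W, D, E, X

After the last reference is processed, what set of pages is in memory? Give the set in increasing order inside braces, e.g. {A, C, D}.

{D, E, X}

D -> fault, frames (D)
W -> fault, frames (D W)
Y -> fault, frames (D W Y)
D -> hit
W -> hit
E -> fault, evict D, frames (W Y E)
W -> hit
D -> fault, evict W, frames (Y E D)
E -> hit
X -> fault, evict Y, frames (E D X)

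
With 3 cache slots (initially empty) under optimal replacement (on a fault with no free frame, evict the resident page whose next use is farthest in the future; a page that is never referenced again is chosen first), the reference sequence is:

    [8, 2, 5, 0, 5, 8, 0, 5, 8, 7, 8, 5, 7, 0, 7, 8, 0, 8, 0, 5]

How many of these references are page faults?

7

8: miss, frames (8)
2: miss, frames (8 2)
5: miss, frames (8 2 5)
0: miss, evict 2, frames (8 5 0)
5: hit
8: hit
0: hit
5: hit
8: hit
7: miss, evict 0, frames (8 5 7)
8: hit
5: hit
7: hit
0: miss, evict 5, frames (8 7 0)
7: hit
8: hit
0: hit
8: hit
0: hit
5: miss, evict 0, frames (8 7 5)
Page faults: 7.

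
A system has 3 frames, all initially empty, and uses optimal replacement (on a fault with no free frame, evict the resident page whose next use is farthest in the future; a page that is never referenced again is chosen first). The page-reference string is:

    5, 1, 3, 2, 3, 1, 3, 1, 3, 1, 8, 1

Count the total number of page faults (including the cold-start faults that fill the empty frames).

5

5: miss, frames {5}
1: miss, frames {5,1}
3: miss, frames {5,1,3}
2: miss, evict 5, frames {1,3,2}
3: hit
1: hit
3: hit
1: hit
3: hit
1: hit
8: miss, evict 2, frames {1,3,8}
1: hit
Page faults: 5.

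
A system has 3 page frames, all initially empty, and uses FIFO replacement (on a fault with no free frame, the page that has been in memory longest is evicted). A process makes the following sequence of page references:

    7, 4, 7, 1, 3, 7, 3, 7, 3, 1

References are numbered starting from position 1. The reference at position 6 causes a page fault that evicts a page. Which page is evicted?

4

pos 1: 7 -> fault, frames {7}
pos 2: 4 -> fault, frames {7,4}
pos 3: 7 -> hit
pos 4: 1 -> fault, frames {7,4,1}
pos 5: 3 -> fault, evict 7, frames {4,1,3}
pos 6: 7 -> fault, evict 4, frames {1,3,7}
At position 6, page 4 is evicted.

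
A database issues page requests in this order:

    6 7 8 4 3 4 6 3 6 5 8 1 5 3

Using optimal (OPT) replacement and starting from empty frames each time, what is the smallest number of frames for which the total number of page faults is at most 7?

4

f=1: 14 faults
f=2: 10 faults
f=3: 8 faults
f=4: 7 faults
f=5: 7 faults
f=6: 7 faults
f=7: 7 faults
Smallest f with faults ≤ 7 is 4.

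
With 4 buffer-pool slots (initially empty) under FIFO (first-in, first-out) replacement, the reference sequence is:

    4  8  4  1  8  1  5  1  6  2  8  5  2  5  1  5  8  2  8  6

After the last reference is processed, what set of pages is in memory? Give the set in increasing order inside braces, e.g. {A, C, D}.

{1, 5, 6, 8}

4: fault, frames {4}
8: fault, frames {4,8}
4: hit
1: fault, frames {4,8,1}
8: hit
1: hit
5: fault, frames {4,8,1,5}
1: hit
6: fault, evict 4, frames {8,1,5,6}
2: fault, evict 8, frames {1,5,6,2}
8: fault, evict 1, frames {5,6,2,8}
5: hit
2: hit
5: hit
1: fault, evict 5, frames {6,2,8,1}
5: fault, evict 6, frames {2,8,1,5}
8: hit
2: hit
8: hit
6: fault, evict 2, frames {8,1,5,6}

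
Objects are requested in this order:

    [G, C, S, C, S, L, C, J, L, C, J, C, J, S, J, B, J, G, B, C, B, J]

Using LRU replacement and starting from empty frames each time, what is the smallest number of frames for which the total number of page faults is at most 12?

3

f=1: 22 faults
f=2: 15 faults
f=3: 10 faults
f=4: 8 faults
f=5: 7 faults
f=6: 6 faults
Smallest f with faults ≤ 12 is 3.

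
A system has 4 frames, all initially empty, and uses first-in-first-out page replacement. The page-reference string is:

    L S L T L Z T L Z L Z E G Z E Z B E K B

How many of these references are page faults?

L: fault, frames [L]
S: fault, frames [L, S]
L: hit
T: fault, frames [L, S, T]
L: hit
Z: fault, frames [L, S, T, Z]
T: hit
L: hit
Z: hit
L: hit
Z: hit
E: fault, evict L, frames [S, T, Z, E]
G: fault, evict S, frames [T, Z, E, G]
Z: hit
E: hit
Z: hit
B: fault, evict T, frames [Z, E, G, B]
E: hit
K: fault, evict Z, frames [E, G, B, K]
B: hit
Page faults: 8.

8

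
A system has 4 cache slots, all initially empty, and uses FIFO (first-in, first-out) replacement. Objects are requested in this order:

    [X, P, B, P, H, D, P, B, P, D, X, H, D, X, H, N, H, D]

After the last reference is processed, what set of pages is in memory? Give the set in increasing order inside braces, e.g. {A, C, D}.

{D, H, N, X}

X → miss, frames {X}
P → miss, frames {X,P}
B → miss, frames {X,P,B}
P → hit
H → miss, frames {X,P,B,H}
D → miss, evict X, frames {P,B,H,D}
P → hit
B → hit
P → hit
D → hit
X → miss, evict P, frames {B,H,D,X}
H → hit
D → hit
X → hit
H → hit
N → miss, evict B, frames {H,D,X,N}
H → hit
D → hit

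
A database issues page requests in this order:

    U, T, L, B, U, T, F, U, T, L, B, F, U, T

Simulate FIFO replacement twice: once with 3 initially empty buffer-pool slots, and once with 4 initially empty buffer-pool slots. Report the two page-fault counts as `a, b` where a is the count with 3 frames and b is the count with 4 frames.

11, 12

3 frames: F F F F F F F . . F F . F F → 11 faults.
4 frames: F F F F . . F F F F F F F F → 12 faults.
12 > 11: adding a frame increased faults — Belady's anomaly.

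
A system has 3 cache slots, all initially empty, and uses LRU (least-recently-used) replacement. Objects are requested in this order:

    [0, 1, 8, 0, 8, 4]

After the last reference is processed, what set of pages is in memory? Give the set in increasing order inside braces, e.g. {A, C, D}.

{0, 4, 8}

0 → fault, frames [0]
1 → fault, frames [0, 1]
8 → fault, frames [0, 1, 8]
0 → hit
8 → hit
4 → fault, evict 1, frames [0, 8, 4]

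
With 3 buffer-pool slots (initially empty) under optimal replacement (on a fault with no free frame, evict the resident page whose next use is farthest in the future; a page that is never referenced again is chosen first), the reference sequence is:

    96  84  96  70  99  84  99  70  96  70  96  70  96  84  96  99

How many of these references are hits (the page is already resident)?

96 → miss, frames {96}
84 → miss, frames {96,84}
96 → hit
70 → miss, frames {96,84,70}
99 → miss, evict 96, frames {84,70,99}
84 → hit
99 → hit
70 → hit
96 → miss, evict 99, frames {84,70,96}
70 → hit
96 → hit
70 → hit
96 → hit
84 → hit
96 → hit
99 → miss, evict 96, frames {84,70,99}
Hits: 10.

10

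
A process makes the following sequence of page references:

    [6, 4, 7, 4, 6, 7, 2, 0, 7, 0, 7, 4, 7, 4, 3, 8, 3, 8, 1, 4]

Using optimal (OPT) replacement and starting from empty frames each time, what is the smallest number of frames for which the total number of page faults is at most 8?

3

f=1: 20 faults
f=2: 11 faults
f=3: 8 faults
f=4: 8 faults
f=5: 8 faults
f=6: 8 faults
f=7: 8 faults
f=8: 8 faults
Smallest f with faults ≤ 8 is 3.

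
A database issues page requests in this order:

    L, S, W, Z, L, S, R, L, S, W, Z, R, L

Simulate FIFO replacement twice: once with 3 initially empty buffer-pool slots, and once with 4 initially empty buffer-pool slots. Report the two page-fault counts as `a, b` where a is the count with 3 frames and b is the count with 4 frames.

10, 11

3 frames: F F F F F F F . . F F . F → 10 faults.
4 frames: F F F F . . F F F F F F F → 11 faults.
11 > 10: adding a frame increased faults — Belady's anomaly.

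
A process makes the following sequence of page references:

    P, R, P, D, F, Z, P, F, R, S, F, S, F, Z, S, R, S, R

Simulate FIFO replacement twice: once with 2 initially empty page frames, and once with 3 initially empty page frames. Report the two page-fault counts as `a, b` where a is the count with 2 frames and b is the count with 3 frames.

2 frames: F F . F F F F F F F F . . F F F . . → 13 faults.
3 frames: F F . F F F F . F F F . . F . F F . → 12 faults.
12 < 13: adding a frame reduced faults, as is typical.

13, 12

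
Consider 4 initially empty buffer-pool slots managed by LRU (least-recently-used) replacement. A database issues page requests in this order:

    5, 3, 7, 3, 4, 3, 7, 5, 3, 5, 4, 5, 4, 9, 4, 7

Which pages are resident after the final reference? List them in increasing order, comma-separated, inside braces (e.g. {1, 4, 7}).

{4, 5, 7, 9}

5: miss, frames {5}
3: miss, frames {5,3}
7: miss, frames {5,3,7}
3: hit
4: miss, frames {5,7,3,4}
3: hit
7: hit
5: hit
3: hit
5: hit
4: hit
5: hit
4: hit
9: miss, evict 7, frames {3,5,4,9}
4: hit
7: miss, evict 3, frames {5,9,4,7}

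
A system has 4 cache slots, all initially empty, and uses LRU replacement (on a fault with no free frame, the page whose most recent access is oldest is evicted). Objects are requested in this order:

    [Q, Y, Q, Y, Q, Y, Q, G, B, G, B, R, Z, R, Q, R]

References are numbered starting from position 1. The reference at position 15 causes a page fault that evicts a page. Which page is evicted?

pos 1: Q -> fault, frames {Q}
pos 2: Y -> fault, frames {Q,Y}
pos 3: Q -> hit
pos 4: Y -> hit
pos 5: Q -> hit
pos 6: Y -> hit
pos 7: Q -> hit
pos 8: G -> fault, frames {Y,Q,G}
pos 9: B -> fault, frames {Y,Q,G,B}
pos 10: G -> hit
pos 11: B -> hit
pos 12: R -> fault, evict Y, frames {Q,G,B,R}
pos 13: Z -> fault, evict Q, frames {G,B,R,Z}
pos 14: R -> hit
pos 15: Q -> fault, evict G, frames {B,Z,R,Q}
At position 15, page G is evicted.

G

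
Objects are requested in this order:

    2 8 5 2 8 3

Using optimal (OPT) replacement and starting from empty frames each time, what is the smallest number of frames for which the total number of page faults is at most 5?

f=1: 6 faults
f=2: 5 faults
f=3: 4 faults
f=4: 4 faults
Smallest f with faults ≤ 5 is 2.

2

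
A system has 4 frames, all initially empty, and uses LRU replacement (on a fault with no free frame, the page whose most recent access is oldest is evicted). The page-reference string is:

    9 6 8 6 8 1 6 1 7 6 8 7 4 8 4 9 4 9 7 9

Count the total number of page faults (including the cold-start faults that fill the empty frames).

9: fault, frames {9}
6: fault, frames {9,6}
8: fault, frames {9,6,8}
6: hit
8: hit
1: fault, frames {9,6,8,1}
6: hit
1: hit
7: fault, evict 9, frames {8,6,1,7}
6: hit
8: hit
7: hit
4: fault, evict 1, frames {6,8,7,4}
8: hit
4: hit
9: fault, evict 6, frames {7,8,4,9}
4: hit
9: hit
7: hit
9: hit
Page faults: 7.

7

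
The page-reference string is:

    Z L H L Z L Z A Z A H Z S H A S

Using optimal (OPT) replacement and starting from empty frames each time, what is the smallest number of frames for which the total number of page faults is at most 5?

f=1: 16 faults
f=2: 8 faults
f=3: 5 faults
f=4: 5 faults
f=5: 5 faults
Smallest f with faults ≤ 5 is 3.

3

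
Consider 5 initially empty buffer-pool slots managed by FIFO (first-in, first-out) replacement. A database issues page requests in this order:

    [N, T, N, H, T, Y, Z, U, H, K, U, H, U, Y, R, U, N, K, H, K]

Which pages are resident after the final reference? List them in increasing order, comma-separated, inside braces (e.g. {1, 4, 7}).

N -> miss, frames (N)
T -> miss, frames (N T)
N -> hit
H -> miss, frames (N T H)
T -> hit
Y -> miss, frames (N T H Y)
Z -> miss, frames (N T H Y Z)
U -> miss, evict N, frames (T H Y Z U)
H -> hit
K -> miss, evict T, frames (H Y Z U K)
U -> hit
H -> hit
U -> hit
Y -> hit
R -> miss, evict H, frames (Y Z U K R)
U -> hit
N -> miss, evict Y, frames (Z U K R N)
K -> hit
H -> miss, evict Z, frames (U K R N H)
K -> hit

{H, K, N, R, U}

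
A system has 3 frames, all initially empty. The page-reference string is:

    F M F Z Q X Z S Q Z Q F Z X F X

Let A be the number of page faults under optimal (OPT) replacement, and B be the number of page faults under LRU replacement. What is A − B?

-1

Under OPT: F F . F F F . F . . . F . F . . → 8 faults.
Under LRU: F F . F F F . F F . . F . F . . → 9 faults.
A − B = 8 − 9 = -1.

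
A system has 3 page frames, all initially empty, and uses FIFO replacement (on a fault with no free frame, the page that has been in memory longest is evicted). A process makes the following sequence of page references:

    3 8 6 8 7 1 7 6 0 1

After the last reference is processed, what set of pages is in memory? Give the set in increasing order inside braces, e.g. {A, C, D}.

3: miss, frames (3)
8: miss, frames (3 8)
6: miss, frames (3 8 6)
8: hit
7: miss, evict 3, frames (8 6 7)
1: miss, evict 8, frames (6 7 1)
7: hit
6: hit
0: miss, evict 6, frames (7 1 0)
1: hit

{0, 1, 7}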